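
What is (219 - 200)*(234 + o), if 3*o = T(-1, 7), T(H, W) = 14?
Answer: 13604/3 ≈ 4534.7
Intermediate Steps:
o = 14/3 (o = (⅓)*14 = 14/3 ≈ 4.6667)
(219 - 200)*(234 + o) = (219 - 200)*(234 + 14/3) = 19*(716/3) = 13604/3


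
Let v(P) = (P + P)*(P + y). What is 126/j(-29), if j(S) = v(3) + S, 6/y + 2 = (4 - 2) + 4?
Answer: -63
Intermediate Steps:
y = 3/2 (y = 6/(-2 + ((4 - 2) + 4)) = 6/(-2 + (2 + 4)) = 6/(-2 + 6) = 6/4 = 6*(¼) = 3/2 ≈ 1.5000)
v(P) = 2*P*(3/2 + P) (v(P) = (P + P)*(P + 3/2) = (2*P)*(3/2 + P) = 2*P*(3/2 + P))
j(S) = 27 + S (j(S) = 3*(3 + 2*3) + S = 3*(3 + 6) + S = 3*9 + S = 27 + S)
126/j(-29) = 126/(27 - 29) = 126/(-2) = 126*(-½) = -63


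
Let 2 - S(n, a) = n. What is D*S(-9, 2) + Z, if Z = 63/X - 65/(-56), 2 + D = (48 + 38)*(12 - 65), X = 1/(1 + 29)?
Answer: -2703055/56 ≈ -48269.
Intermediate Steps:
S(n, a) = 2 - n
X = 1/30 ≈ 0.033333
D = -4560 (D = -2 + (48 + 38)*(12 - 65) = -2 + 86*(-53) = -2 - 4558 = -4560)
Z = 105905/56 (Z = 63/(1/30) - 65/(-56) = 63*30 - 65*(-1/56) = 1890 + 65/56 = 105905/56 ≈ 1891.2)
D*S(-9, 2) + Z = -4560*(2 - 1*(-9)) + 105905/56 = -4560*(2 + 9) + 105905/56 = -4560*11 + 105905/56 = -50160 + 105905/56 = -2703055/56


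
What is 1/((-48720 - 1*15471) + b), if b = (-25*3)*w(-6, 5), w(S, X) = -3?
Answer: -1/63966 ≈ -1.5633e-5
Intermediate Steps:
b = 225 (b = -25*3*(-3) = -75*(-3) = 225)
1/((-48720 - 1*15471) + b) = 1/((-48720 - 1*15471) + 225) = 1/((-48720 - 15471) + 225) = 1/(-64191 + 225) = 1/(-63966) = -1/63966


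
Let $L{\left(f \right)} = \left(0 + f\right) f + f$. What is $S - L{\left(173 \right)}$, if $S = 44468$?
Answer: $14366$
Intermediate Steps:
$L{\left(f \right)} = f + f^{2}$ ($L{\left(f \right)} = f f + f = f^{2} + f = f + f^{2}$)
$S - L{\left(173 \right)} = 44468 - 173 \left(1 + 173\right) = 44468 - 173 \cdot 174 = 44468 - 30102 = 14366$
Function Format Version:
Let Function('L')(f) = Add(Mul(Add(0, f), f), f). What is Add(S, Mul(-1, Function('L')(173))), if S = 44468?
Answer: 14366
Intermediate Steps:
Function('L')(f) = Add(f, Pow(f, 2)) (Function('L')(f) = Add(Mul(f, f), f) = Add(Pow(f, 2), f) = Add(f, Pow(f, 2)))
Add(S, Mul(-1, Function('L')(173))) = Add(44468, Mul(-1, Mul(173, Add(1, 173)))) = Add(44468, Mul(-1, Mul(173, 174))) = Add(44468, Mul(-1, 30102)) = Add(44468, -30102) = 14366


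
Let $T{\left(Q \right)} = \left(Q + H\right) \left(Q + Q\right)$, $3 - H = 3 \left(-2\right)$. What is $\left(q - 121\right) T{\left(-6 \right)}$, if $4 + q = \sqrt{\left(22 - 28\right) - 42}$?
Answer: $4500 - 144 i \sqrt{3} \approx 4500.0 - 249.42 i$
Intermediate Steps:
$H = 9$ ($H = 3 - 3 \left(-2\right) = 3 - -6 = 3 + 6 = 9$)
$T{\left(Q \right)} = 2 Q \left(9 + Q\right)$ ($T{\left(Q \right)} = \left(Q + 9\right) \left(Q + Q\right) = \left(9 + Q\right) 2 Q = 2 Q \left(9 + Q\right)$)
$q = -4 + 4 i \sqrt{3}$ ($q = -4 + \sqrt{\left(22 - 28\right) - 42} = -4 + \sqrt{-6 - 42} = -4 + \sqrt{-48} = -4 + 4 i \sqrt{3} \approx -4.0 + 6.9282 i$)
$\left(q - 121\right) T{\left(-6 \right)} = \left(\left(-4 + 4 i \sqrt{3}\right) - 121\right) 2 \left(-6\right) \left(9 - 6\right) = \left(-125 + 4 i \sqrt{3}\right) 2 \left(-6\right) 3 = \left(-125 + 4 i \sqrt{3}\right) \left(-36\right) = 4500 - 144 i \sqrt{3}$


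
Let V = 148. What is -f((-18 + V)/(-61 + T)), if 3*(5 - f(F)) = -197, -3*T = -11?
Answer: -212/3 ≈ -70.667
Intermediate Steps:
T = 11/3 (T = -1/3*(-11) = 11/3 ≈ 3.6667)
f(F) = 212/3 (f(F) = 5 - 1/3*(-197) = 5 + 197/3 = 212/3)
-f((-18 + V)/(-61 + T)) = -1*212/3 = -212/3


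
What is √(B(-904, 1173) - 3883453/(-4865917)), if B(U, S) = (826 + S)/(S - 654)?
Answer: √605195668059941130/360772989 ≈ 2.1563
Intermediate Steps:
B(U, S) = (826 + S)/(-654 + S)
√(B(-904, 1173) - 3883453/(-4865917)) = √((826 + 1173)/(-654 + 1173) - 3883453/(-4865917)) = √(1999/519 - 3883453*(-1/4865917)) = √((1/519)*1999 + 554779/695131) = √(1999/519 + 554779/695131) = √(1677497170/360772989) = √605195668059941130/360772989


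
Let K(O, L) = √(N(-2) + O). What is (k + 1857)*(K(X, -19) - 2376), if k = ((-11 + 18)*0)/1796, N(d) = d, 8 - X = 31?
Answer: -4412232 + 9285*I ≈ -4.4122e+6 + 9285.0*I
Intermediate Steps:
X = -23 (X = 8 - 1*31 = 8 - 31 = -23)
K(O, L) = √(-2 + O)
k = 0 (k = (7*0)*(1/1796) = 0*(1/1796) = 0)
(k + 1857)*(K(X, -19) - 2376) = (0 + 1857)*(√(-2 - 23) - 2376) = 1857*(√(-25) - 2376) = 1857*(5*I - 2376) = 1857*(-2376 + 5*I) = -4412232 + 9285*I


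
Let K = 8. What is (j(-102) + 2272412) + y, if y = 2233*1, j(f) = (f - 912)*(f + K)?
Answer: 2369961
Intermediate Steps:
j(f) = (-912 + f)*(8 + f) (j(f) = (f - 912)*(f + 8) = (-912 + f)*(8 + f))
y = 2233
(j(-102) + 2272412) + y = ((-7296 + (-102)**2 - 904*(-102)) + 2272412) + 2233 = ((-7296 + 10404 + 92208) + 2272412) + 2233 = (95316 + 2272412) + 2233 = 2367728 + 2233 = 2369961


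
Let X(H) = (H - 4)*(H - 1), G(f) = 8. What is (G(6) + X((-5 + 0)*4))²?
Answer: 262144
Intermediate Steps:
X(H) = (-1 + H)*(-4 + H) (X(H) = (-4 + H)*(-1 + H) = (-1 + H)*(-4 + H))
(G(6) + X((-5 + 0)*4))² = (8 + (4 + ((-5 + 0)*4)² - 5*(-5 + 0)*4))² = (8 + (4 + (-5*4)² - (-25)*4))² = (8 + (4 + (-20)² - 5*(-20)))² = (8 + (4 + 400 + 100))² = (8 + 504)² = 512² = 262144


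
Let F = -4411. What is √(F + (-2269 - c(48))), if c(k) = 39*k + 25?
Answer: 3*I*√953 ≈ 92.612*I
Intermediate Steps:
c(k) = 25 + 39*k
√(F + (-2269 - c(48))) = √(-4411 + (-2269 - (25 + 39*48))) = √(-4411 + (-2269 - (25 + 1872))) = √(-4411 + (-2269 - 1*1897)) = √(-4411 + (-2269 - 1897)) = √(-4411 - 4166) = √(-8577) = 3*I*√953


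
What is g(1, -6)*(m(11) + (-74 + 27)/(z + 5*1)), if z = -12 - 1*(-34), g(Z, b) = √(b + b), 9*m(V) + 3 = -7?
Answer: -154*I*√3/27 ≈ -9.8791*I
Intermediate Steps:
m(V) = -10/9 (m(V) = -⅓ + (⅑)*(-7) = -⅓ - 7/9 = -10/9)
g(Z, b) = √2*√b (g(Z, b) = √(2*b) = √2*√b)
z = 22 (z = -12 + 34 = 22)
g(1, -6)*(m(11) + (-74 + 27)/(z + 5*1)) = (√2*√(-6))*(-10/9 + (-74 + 27)/(22 + 5*1)) = (√2*(I*√6))*(-10/9 - 47/(22 + 5)) = (2*I*√3)*(-10/9 - 47/27) = (2*I*√3)*(-77/27) = -154*I*√3/27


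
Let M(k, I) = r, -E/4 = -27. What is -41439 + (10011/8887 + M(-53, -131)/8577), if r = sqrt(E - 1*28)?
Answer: -368258382/8887 + 4*sqrt(5)/8577 ≈ -41438.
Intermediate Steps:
E = 108 (E = -4*(-27) = 108)
r = 4*sqrt(5) (r = sqrt(108 - 1*28) = sqrt(108 - 28) = sqrt(80) = 4*sqrt(5) ≈ 8.9443)
M(k, I) = 4*sqrt(5)
-41439 + (10011/8887 + M(-53, -131)/8577) = -41439 + (10011/8887 + (4*sqrt(5))/8577) = -41439 + (10011*(1/8887) + (4*sqrt(5))*(1/8577)) = -41439 + (10011/8887 + 4*sqrt(5)/8577) = -368258382/8887 + 4*sqrt(5)/8577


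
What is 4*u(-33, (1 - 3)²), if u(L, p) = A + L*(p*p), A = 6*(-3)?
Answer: -2184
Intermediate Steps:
A = -18
u(L, p) = -18 + L*p² (u(L, p) = -18 + L*(p*p) = -18 + L*p²)
4*u(-33, (1 - 3)²) = 4*(-18 - 33*(1 - 3)⁴) = 4*(-18 - 33*((-2)²)²) = 4*(-18 - 33*4²) = 4*(-18 - 33*16) = 4*(-18 - 528) = 4*(-546) = -2184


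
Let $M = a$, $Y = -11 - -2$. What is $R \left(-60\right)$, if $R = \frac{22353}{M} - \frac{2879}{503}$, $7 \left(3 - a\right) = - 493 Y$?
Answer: $\frac{457092885}{185104} \approx 2469.4$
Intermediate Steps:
$Y = -9$ ($Y = -11 + 2 = -9$)
$a = - \frac{4416}{7}$ ($a = 3 - \frac{\left(-493\right) \left(-9\right)}{7} = 3 - \frac{4437}{7} = - \frac{4416}{7} \approx -630.86$)
$M = - \frac{4416}{7} \approx -630.86$
$R = - \frac{30472859}{740416}$ ($R = \frac{22353}{- \frac{4416}{7}} - \frac{2879}{503} = 22353 \left(- \frac{7}{4416}\right) - \frac{2879}{503} = - \frac{52157}{1472} - \frac{2879}{503} = - \frac{30472859}{740416} \approx -41.156$)
$R \left(-60\right) = \left(- \frac{30472859}{740416}\right) \left(-60\right) = \frac{457092885}{185104}$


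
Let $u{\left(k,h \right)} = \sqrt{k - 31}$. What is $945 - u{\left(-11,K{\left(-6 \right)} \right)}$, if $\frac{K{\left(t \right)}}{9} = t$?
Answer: $945 - i \sqrt{42} \approx 945.0 - 6.4807 i$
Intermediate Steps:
$K{\left(t \right)} = 9 t$
$u{\left(k,h \right)} = \sqrt{-31 + k}$
$945 - u{\left(-11,K{\left(-6 \right)} \right)} = 945 - \sqrt{-31 - 11} = 945 - \sqrt{-42} = 945 - i \sqrt{42}$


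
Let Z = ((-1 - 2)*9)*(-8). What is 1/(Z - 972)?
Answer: -1/756 ≈ -0.0013228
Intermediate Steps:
Z = 216 (Z = -3*9*(-8) = -27*(-8) = 216)
1/(Z - 972) = 1/(216 - 972) = 1/(-756) = -1/756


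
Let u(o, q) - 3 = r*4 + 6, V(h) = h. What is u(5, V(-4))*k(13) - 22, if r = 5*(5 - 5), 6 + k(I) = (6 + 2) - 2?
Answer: -22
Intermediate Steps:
k(I) = 0 (k(I) = -6 + ((6 + 2) - 2) = -6 + (8 - 2) = -6 + 6 = 0)
r = 0 (r = 5*0 = 0)
u(o, q) = 9 (u(o, q) = 3 + (0*4 + 6) = 3 + (0 + 6) = 3 + 6 = 9)
u(5, V(-4))*k(13) - 22 = 9*0 - 22 = 0 - 22 = -22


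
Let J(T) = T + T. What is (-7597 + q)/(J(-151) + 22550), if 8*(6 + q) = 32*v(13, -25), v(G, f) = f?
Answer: -7703/22248 ≈ -0.34623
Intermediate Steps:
J(T) = 2*T
q = -106 (q = -6 + (32*(-25))/8 = -6 + (1/8)*(-800) = -6 - 100 = -106)
(-7597 + q)/(J(-151) + 22550) = (-7597 - 106)/(2*(-151) + 22550) = -7703/(-302 + 22550) = -7703/22248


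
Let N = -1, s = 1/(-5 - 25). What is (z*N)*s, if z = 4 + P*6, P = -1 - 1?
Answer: -4/15 ≈ -0.26667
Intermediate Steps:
s = -1/30 (s = 1/(-30) = -1/30 ≈ -0.033333)
P = -2
z = -8 (z = 4 - 2*6 = 4 - 12 = -8)
(z*N)*s = -8*(-1)*(-1/30) = 8*(-1/30) = -4/15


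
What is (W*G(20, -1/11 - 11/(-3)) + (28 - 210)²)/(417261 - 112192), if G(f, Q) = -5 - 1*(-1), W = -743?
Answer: 36096/305069 ≈ 0.11832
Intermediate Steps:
G(f, Q) = -4 (G(f, Q) = -5 + 1 = -4)
(W*G(20, -1/11 - 11/(-3)) + (28 - 210)²)/(417261 - 112192) = (-743*(-4) + (28 - 210)²)/(417261 - 112192) = (2972 + (-182)²)/305069 = (2972 + 33124)*(1/305069) = 36096*(1/305069) = 36096/305069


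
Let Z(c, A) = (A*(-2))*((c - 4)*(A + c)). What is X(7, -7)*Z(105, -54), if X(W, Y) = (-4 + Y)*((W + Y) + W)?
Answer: -42835716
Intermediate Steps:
Z(c, A) = -2*A*(-4 + c)*(A + c) (Z(c, A) = (-2*A)*((-4 + c)*(A + c)) = -2*A*(-4 + c)*(A + c))
X(W, Y) = (-4 + Y)*(Y + 2*W)
X(7, -7)*Z(105, -54) = ((-7)² - 8*7 - 4*(-7) + 2*7*(-7))*(2*(-54)*(-1*105² + 4*(-54) + 4*105 - 1*(-54)*105)) = (49 - 56 + 28 - 98)*(2*(-54)*(-1*11025 - 216 + 420 + 5670)) = -154*(-54)*(-11025 - 216 + 420 + 5670) = -154*(-54)*(-5151) = -77*556308 = -42835716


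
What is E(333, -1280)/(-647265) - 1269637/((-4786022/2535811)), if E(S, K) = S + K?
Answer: 2083908165274802689/3097824529830 ≈ 6.7270e+5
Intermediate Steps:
E(S, K) = K + S
E(333, -1280)/(-647265) - 1269637/((-4786022/2535811)) = (-1280 + 333)/(-647265) - 1269637/((-4786022/2535811)) = -947*(-1/647265) - 1269637/((-4786022*1/2535811)) = 947/647265 - 1269637/(-4786022/2535811) = 947/647265 - 1269637*(-2535811/4786022) = 947/647265 + 3219559470607/4786022 = 2083908165274802689/3097824529830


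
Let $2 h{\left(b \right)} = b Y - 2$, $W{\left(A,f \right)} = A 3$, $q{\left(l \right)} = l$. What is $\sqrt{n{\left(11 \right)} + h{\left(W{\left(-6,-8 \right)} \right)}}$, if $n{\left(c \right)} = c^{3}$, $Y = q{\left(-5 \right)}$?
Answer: $5 \sqrt{55} \approx 37.081$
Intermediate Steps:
$Y = -5$
$W{\left(A,f \right)} = 3 A$
$h{\left(b \right)} = -1 - \frac{5 b}{2}$ ($h{\left(b \right)} = \frac{b \left(-5\right) - 2}{2} = \frac{- 5 b - 2}{2} = \frac{-2 - 5 b}{2} = -1 - \frac{5 b}{2}$)
$\sqrt{n{\left(11 \right)} + h{\left(W{\left(-6,-8 \right)} \right)}} = \sqrt{11^{3} - \left(1 + \frac{5 \cdot 3 \left(-6\right)}{2}\right)} = \sqrt{1331 - -44} = \sqrt{1331 + \left(-1 + 45\right)} = \sqrt{1331 + 44} = \sqrt{1375} = 5 \sqrt{55}$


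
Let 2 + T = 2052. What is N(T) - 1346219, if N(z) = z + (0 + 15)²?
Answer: -1343944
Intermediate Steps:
T = 2050 (T = -2 + 2052 = 2050)
N(z) = 225 + z (N(z) = z + 15² = z + 225 = 225 + z)
N(T) - 1346219 = (225 + 2050) - 1346219 = 2275 - 1346219 = -1343944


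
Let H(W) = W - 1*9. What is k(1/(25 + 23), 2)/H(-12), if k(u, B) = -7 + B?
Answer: 5/21 ≈ 0.23810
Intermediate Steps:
H(W) = -9 + W (H(W) = W - 9 = -9 + W)
k(1/(25 + 23), 2)/H(-12) = (-7 + 2)/(-9 - 12) = -5/(-21) = -5*(-1/21) = 5/21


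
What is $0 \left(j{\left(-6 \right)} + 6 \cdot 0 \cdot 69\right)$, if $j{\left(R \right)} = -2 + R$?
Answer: $0$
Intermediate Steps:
$0 \left(j{\left(-6 \right)} + 6 \cdot 0 \cdot 69\right) = 0 \left(\left(-2 - 6\right) + 6 \cdot 0 \cdot 69\right) = 0 \left(-8 + 0 \cdot 69\right) = 0 \left(-8 + 0\right) = 0 \left(-8\right) = 0$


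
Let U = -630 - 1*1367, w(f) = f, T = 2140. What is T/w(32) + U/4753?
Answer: 2526879/38024 ≈ 66.455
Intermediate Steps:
U = -1997 (U = -630 - 1367 = -1997)
T/w(32) + U/4753 = 2140/32 - 1997/4753 = 2140*(1/32) - 1997*1/4753 = 535/8 - 1997/4753 = 2526879/38024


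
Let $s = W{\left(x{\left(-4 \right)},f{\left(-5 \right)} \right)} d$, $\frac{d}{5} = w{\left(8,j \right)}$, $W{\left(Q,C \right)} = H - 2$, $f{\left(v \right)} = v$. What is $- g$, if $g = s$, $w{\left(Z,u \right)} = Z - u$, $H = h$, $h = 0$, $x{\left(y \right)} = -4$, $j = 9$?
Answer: $-10$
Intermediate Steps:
$H = 0$
$W{\left(Q,C \right)} = -2$ ($W{\left(Q,C \right)} = 0 - 2 = -2$)
$d = -5$ ($d = 5 \left(8 - 9\right) = 5 \left(-1\right) = -5$)
$s = 10$ ($s = \left(-2\right) \left(-5\right) = 10$)
$g = 10$
$- g = \left(-1\right) 10 = -10$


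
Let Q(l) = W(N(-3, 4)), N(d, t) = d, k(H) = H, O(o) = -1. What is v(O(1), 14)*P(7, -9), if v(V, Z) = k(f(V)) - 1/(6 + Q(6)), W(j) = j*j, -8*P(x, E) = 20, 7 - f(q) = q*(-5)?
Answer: -29/6 ≈ -4.8333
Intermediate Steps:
f(q) = 7 + 5*q (f(q) = 7 - q*(-5) = 7 - (-5)*q = 7 + 5*q)
P(x, E) = -5/2 (P(x, E) = -⅛*20 = -5/2)
W(j) = j²
Q(l) = 9 (Q(l) = (-3)² = 9)
v(V, Z) = 104/15 + 5*V (v(V, Z) = (7 + 5*V) - 1/(6 + 9) = (7 + 5*V) - 1/15 = 104/15 + 5*V)
v(O(1), 14)*P(7, -9) = (104/15 + 5*(-1))*(-5/2) = (104/15 - 5)*(-5/2) = (29/15)*(-5/2) = -29/6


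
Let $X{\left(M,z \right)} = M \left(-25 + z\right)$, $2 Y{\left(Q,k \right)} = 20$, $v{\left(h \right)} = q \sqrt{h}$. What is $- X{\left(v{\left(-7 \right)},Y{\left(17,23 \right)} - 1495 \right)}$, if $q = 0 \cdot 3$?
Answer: $0$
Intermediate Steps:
$q = 0$
$v{\left(h \right)} = 0$ ($v{\left(h \right)} = 0 \sqrt{h} = 0$)
$Y{\left(Q,k \right)} = 10$ ($Y{\left(Q,k \right)} = \frac{1}{2} \cdot 20 = 10$)
$- X{\left(v{\left(-7 \right)},Y{\left(17,23 \right)} - 1495 \right)} = - 0 \left(-25 + \left(10 - 1495\right)\right) = - 0 \left(-25 - 1485\right) = - 0 \left(-1510\right) = \left(-1\right) 0 = 0$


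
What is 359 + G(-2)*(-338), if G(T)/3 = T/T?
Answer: -655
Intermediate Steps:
G(T) = 3 (G(T) = 3*(T/T) = 3*1 = 3)
359 + G(-2)*(-338) = 359 + 3*(-338) = 359 - 1014 = -655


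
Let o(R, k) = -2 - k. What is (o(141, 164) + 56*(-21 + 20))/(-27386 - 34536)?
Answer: 111/30961 ≈ 0.0035852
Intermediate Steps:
(o(141, 164) + 56*(-21 + 20))/(-27386 - 34536) = ((-2 - 1*164) + 56*(-21 + 20))/(-27386 - 34536) = ((-2 - 164) + 56*(-1))/(-61922) = (-166 - 56)*(-1/61922) = -222*(-1/61922) = 111/30961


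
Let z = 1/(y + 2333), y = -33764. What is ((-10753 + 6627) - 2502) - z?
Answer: -208324667/31431 ≈ -6628.0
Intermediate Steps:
z = -1/31431 (z = 1/(-33764 + 2333) = 1/(-31431) = -1/31431 ≈ -3.1816e-5)
((-10753 + 6627) - 2502) - z = ((-10753 + 6627) - 2502) - 1*(-1/31431) = (-4126 - 2502) + 1/31431 = -6628 + 1/31431 = -208324667/31431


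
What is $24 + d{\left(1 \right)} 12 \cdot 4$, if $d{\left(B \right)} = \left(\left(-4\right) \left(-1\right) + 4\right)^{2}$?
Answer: $3096$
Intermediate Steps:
$d{\left(B \right)} = 64$ ($d{\left(B \right)} = \left(4 + 4\right)^{2} = 8^{2} = 64$)
$24 + d{\left(1 \right)} 12 \cdot 4 = 24 + 64 \cdot 12 \cdot 4 = 24 + 64 \cdot 48 = 24 + 3072 = 3096$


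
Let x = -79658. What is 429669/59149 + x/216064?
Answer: 44062155887/6389984768 ≈ 6.8955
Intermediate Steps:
429669/59149 + x/216064 = 429669/59149 - 79658/216064 = 429669*(1/59149) - 79658*1/216064 = 429669/59149 - 39829/108032 = 44062155887/6389984768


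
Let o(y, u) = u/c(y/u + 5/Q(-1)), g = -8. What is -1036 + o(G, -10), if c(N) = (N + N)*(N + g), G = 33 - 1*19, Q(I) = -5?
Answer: -646589/624 ≈ -1036.2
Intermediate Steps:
G = 14 (G = 33 - 19 = 14)
c(N) = 2*N*(-8 + N) (c(N) = (N + N)*(N - 8) = (2*N)*(-8 + N) = 2*N*(-8 + N))
o(y, u) = u/(2*(-1 + y/u)*(-9 + y/u)) (o(y, u) = u/((2*(y/u + 5/(-5))*(-8 + (y/u + 5/(-5))))) = u/((2*(y/u + 5*(-⅕))*(-8 + (y/u + 5*(-⅕))))) = u/((2*(y/u - 1)*(-8 + (y/u - 1)))) = u/((2*(-1 + y/u)*(-8 + (-1 + y/u)))) = u/((2*(-1 + y/u)*(-9 + y/u))) = u*(1/(2*(-1 + y/u)*(-9 + y/u))) = u/(2*(-1 + y/u)*(-9 + y/u)))
-1036 + o(G, -10) = -1036 + (½)*(-10)³/((14 - 1*(-10))*(14 - 9*(-10))) = -1036 + (½)*(-1000)/((14 + 10)*(14 + 90)) = -1036 + (½)*(-1000)/(24*104) = -1036 + (½)*(-1000)*(1/24)*(1/104) = -1036 - 125/624 = -646589/624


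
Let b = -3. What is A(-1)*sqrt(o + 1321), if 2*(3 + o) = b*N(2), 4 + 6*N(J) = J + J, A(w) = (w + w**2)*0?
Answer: 0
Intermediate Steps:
A(w) = 0
N(J) = -2/3 + J/3 (N(J) = -2/3 + (J + J)/6 = -2/3 + (2*J)/6 = -2/3 + J/3)
o = -3 (o = -3 + (-3*(-2/3 + (1/3)*2))/2 = -3 + (-3*(-2/3 + 2/3))/2 = -3 + (-3*0)/2 = -3 + (1/2)*0 = -3 + 0 = -3)
A(-1)*sqrt(o + 1321) = 0*sqrt(-3 + 1321) = 0*sqrt(1318) = 0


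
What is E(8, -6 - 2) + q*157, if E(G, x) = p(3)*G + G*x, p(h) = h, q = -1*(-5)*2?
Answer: 1530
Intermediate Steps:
q = 10 (q = 5*2 = 10)
E(G, x) = 3*G + G*x
E(8, -6 - 2) + q*157 = 8*(3 + (-6 - 2)) + 10*157 = 8*(3 - 8) + 1570 = 8*(-5) + 1570 = -40 + 1570 = 1530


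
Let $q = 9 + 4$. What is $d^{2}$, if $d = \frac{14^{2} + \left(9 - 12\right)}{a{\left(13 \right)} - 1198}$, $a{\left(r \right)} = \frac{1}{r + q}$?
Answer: $\frac{25180324}{970135609} \approx 0.025955$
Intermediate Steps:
$q = 13$
$a{\left(r \right)} = \frac{1}{13 + r}$ ($a{\left(r \right)} = \frac{1}{r + 13} = \frac{1}{13 + r}$)
$d = - \frac{5018}{31147}$ ($d = \frac{14^{2} + \left(9 - 12\right)}{\frac{1}{13 + 13} - 1198} = \frac{196 + \left(9 - 12\right)}{\frac{1}{26} - 1198} = \frac{196 - 3}{\frac{1}{26} - 1198} = \frac{193}{- \frac{31147}{26}} = 193 \left(- \frac{26}{31147}\right) = - \frac{5018}{31147} \approx -0.16111$)
$d^{2} = \left(- \frac{5018}{31147}\right)^{2} = \frac{25180324}{970135609}$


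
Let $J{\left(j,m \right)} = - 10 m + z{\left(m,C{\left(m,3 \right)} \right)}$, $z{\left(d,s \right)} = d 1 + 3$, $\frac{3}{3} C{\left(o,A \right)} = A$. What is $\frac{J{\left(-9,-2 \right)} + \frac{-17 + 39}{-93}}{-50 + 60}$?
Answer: $\frac{1931}{930} \approx 2.0763$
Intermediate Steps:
$C{\left(o,A \right)} = A$
$z{\left(d,s \right)} = 3 + d$ ($z{\left(d,s \right)} = d + 3 = 3 + d$)
$J{\left(j,m \right)} = 3 - 9 m$ ($J{\left(j,m \right)} = - 10 m + \left(3 + m\right) = 3 - 9 m$)
$\frac{J{\left(-9,-2 \right)} + \frac{-17 + 39}{-93}}{-50 + 60} = \frac{\left(3 - -18\right) + \frac{-17 + 39}{-93}}{-50 + 60} = \frac{\left(3 + 18\right) + 22 \left(- \frac{1}{93}\right)}{10} = \frac{21 - \frac{22}{93}}{10} = \frac{1}{10} \cdot \frac{1931}{93} = \frac{1931}{930}$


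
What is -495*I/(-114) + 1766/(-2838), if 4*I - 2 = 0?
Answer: 167027/107844 ≈ 1.5488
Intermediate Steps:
I = ½ (I = ½ + (¼)*0 = ½ + 0 = ½ ≈ 0.50000)
-495*I/(-114) + 1766/(-2838) = -495*½/(-114) + 1766/(-2838) = -495/2*(-1/114) + 1766*(-1/2838) = 165/76 - 883/1419 = 167027/107844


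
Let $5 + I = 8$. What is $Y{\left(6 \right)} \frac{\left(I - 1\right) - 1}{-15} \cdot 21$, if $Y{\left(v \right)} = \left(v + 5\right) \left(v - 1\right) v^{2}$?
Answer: $-2772$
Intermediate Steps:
$I = 3$ ($I = -5 + 8 = 3$)
$Y{\left(v \right)} = v^{2} \left(-1 + v\right) \left(5 + v\right)$ ($Y{\left(v \right)} = \left(5 + v\right) \left(-1 + v\right) v^{2} = \left(-1 + v\right) \left(5 + v\right) v^{2} = v^{2} \left(-1 + v\right) \left(5 + v\right)$)
$Y{\left(6 \right)} \frac{\left(I - 1\right) - 1}{-15} \cdot 21 = 6^{2} \left(-5 + 6^{2} + 4 \cdot 6\right) \frac{\left(3 - 1\right) - 1}{-15} \cdot 21 = 36 \left(-5 + 36 + 24\right) \left(2 - 1\right) \left(- \frac{1}{15}\right) 21 = 36 \cdot 55 \cdot 1 \left(- \frac{1}{15}\right) 21 = 1980 \left(- \frac{1}{15}\right) 21 = \left(-132\right) 21 = -2772$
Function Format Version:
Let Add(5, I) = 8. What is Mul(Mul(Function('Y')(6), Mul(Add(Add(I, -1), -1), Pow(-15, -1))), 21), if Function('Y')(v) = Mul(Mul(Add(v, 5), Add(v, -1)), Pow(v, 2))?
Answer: -2772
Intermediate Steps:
I = 3 (I = Add(-5, 8) = 3)
Function('Y')(v) = Mul(Pow(v, 2), Add(-1, v), Add(5, v)) (Function('Y')(v) = Mul(Mul(Add(5, v), Add(-1, v)), Pow(v, 2)) = Mul(Mul(Add(-1, v), Add(5, v)), Pow(v, 2)) = Mul(Pow(v, 2), Add(-1, v), Add(5, v)))
Mul(Mul(Function('Y')(6), Mul(Add(Add(I, -1), -1), Pow(-15, -1))), 21) = Mul(Mul(Mul(Pow(6, 2), Add(-5, Pow(6, 2), Mul(4, 6))), Mul(Add(Add(3, -1), -1), Pow(-15, -1))), 21) = Mul(Mul(Mul(36, Add(-5, 36, 24)), Mul(Add(2, -1), Rational(-1, 15))), 21) = Mul(Mul(Mul(36, 55), Mul(1, Rational(-1, 15))), 21) = Mul(Mul(1980, Rational(-1, 15)), 21) = Mul(-132, 21) = -2772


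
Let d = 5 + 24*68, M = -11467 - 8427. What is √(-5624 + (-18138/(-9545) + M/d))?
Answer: 2*I*√343894741974501715/15625165 ≈ 75.062*I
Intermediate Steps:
M = -19894
d = 1637 (d = 5 + 1632 = 1637)
√(-5624 + (-18138/(-9545) + M/d)) = √(-5624 + (-18138/(-9545) - 19894/1637)) = √(-5624 + (-18138*(-1/9545) - 19894*1/1637)) = √(-5624 + (18138/9545 - 19894/1637)) = √(-5624 - 160196324/15625165) = √(-88036124284/15625165) = 2*I*√343894741974501715/15625165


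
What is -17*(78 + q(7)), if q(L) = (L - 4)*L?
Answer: -1683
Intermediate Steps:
q(L) = L*(-4 + L) (q(L) = (-4 + L)*L = L*(-4 + L))
-17*(78 + q(7)) = -17*(78 + 7*(-4 + 7)) = -17*(78 + 7*3) = -17*(78 + 21) = -17*99 = -1683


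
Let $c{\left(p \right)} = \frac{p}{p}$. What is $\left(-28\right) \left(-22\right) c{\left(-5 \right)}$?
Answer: $616$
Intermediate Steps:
$c{\left(p \right)} = 1$
$\left(-28\right) \left(-22\right) c{\left(-5 \right)} = \left(-28\right) \left(-22\right) 1 = 616 \cdot 1 = 616$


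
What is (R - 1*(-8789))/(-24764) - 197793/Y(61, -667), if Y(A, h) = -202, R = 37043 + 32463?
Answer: 2441165131/2501164 ≈ 976.01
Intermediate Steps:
R = 69506
(R - 1*(-8789))/(-24764) - 197793/Y(61, -667) = (69506 - 1*(-8789))/(-24764) - 197793/(-202) = (69506 + 8789)*(-1/24764) - 197793*(-1/202) = 78295*(-1/24764) + 197793/202 = -78295/24764 + 197793/202 = 2441165131/2501164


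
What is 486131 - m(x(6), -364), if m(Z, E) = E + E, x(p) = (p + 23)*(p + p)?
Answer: 486859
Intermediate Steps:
x(p) = 2*p*(23 + p) (x(p) = (23 + p)*(2*p) = 2*p*(23 + p))
m(Z, E) = 2*E
486131 - m(x(6), -364) = 486131 - 2*(-364) = 486131 - 1*(-728) = 486131 + 728 = 486859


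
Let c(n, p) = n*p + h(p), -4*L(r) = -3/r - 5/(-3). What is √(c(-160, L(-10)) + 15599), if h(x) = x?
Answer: √6270870/20 ≈ 125.21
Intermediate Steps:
L(r) = -5/12 + 3/(4*r) (L(r) = -(-3/r - 5/(-3))/4 = -(-3/r - 5*(-⅓))/4 = -(-3/r + 5/3)/4 = -(5/3 - 3/r)/4 = -5/12 + 3/(4*r))
c(n, p) = p + n*p (c(n, p) = n*p + p = p + n*p)
√(c(-160, L(-10)) + 15599) = √(((1/12)*(9 - 5*(-10))/(-10))*(1 - 160) + 15599) = √(((1/12)*(-⅒)*(9 + 50))*(-159) + 15599) = √(((1/12)*(-⅒)*59)*(-159) + 15599) = √(-59/120*(-159) + 15599) = √(3127/40 + 15599) = √(627087/40) = √6270870/20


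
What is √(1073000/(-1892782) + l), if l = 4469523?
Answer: √4003154248603130263/946391 ≈ 2114.1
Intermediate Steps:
√(1073000/(-1892782) + l) = √(1073000/(-1892782) + 4469523) = √(1073000*(-1/1892782) + 4469523) = √(-536500/946391 + 4469523) = √(4229915804993/946391) = √4003154248603130263/946391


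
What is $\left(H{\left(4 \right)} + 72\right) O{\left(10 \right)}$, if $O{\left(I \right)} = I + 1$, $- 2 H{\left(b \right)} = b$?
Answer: $770$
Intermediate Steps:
$H{\left(b \right)} = - \frac{b}{2}$
$O{\left(I \right)} = 1 + I$
$\left(H{\left(4 \right)} + 72\right) O{\left(10 \right)} = \left(\left(- \frac{1}{2}\right) 4 + 72\right) \left(1 + 10\right) = \left(-2 + 72\right) 11 = 70 \cdot 11 = 770$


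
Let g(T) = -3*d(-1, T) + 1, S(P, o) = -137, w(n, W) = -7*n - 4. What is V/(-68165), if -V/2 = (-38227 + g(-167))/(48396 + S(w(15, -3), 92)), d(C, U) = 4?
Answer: -76476/3289574735 ≈ -2.3248e-5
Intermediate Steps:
w(n, W) = -4 - 7*n
g(T) = -11 (g(T) = -3*4 + 1 = -12 + 1 = -11)
V = 76476/48259 (V = -2*(-38227 - 11)/(48396 - 137) = -(-76476)/48259 = -2*(-38238/48259) = 76476/48259 ≈ 1.5847)
V/(-68165) = (76476/48259)/(-68165) = (76476/48259)*(-1/68165) = -76476/3289574735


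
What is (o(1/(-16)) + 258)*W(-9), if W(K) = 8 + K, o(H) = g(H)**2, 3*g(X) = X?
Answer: -594433/2304 ≈ -258.00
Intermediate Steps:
g(X) = X/3
o(H) = H**2/9 (o(H) = (H/3)**2 = H**2/9)
(o(1/(-16)) + 258)*W(-9) = ((1/(-16))**2/9 + 258)*(8 - 9) = ((-1/16)**2/9 + 258)*(-1) = ((1/9)*(1/256) + 258)*(-1) = (1/2304 + 258)*(-1) = (594433/2304)*(-1) = -594433/2304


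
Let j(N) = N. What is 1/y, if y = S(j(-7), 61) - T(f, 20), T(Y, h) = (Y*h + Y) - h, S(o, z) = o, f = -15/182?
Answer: 26/383 ≈ 0.067885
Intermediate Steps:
f = -15/182 (f = -15*1/182 = -15/182 ≈ -0.082418)
T(Y, h) = Y - h + Y*h (T(Y, h) = (Y + Y*h) - h = Y - h + Y*h)
y = 383/26 (y = -7 - (-15/182 - 1*20 - 15/182*20) = -7 - (-15/182 - 20 - 150/91) = -7 - 1*(-565/26) = -7 + 565/26 = 383/26 ≈ 14.731)
1/y = 1/(383/26) = 26/383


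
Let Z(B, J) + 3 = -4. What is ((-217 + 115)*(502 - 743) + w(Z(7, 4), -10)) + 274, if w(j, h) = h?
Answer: 24846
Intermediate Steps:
Z(B, J) = -7 (Z(B, J) = -3 - 4 = -7)
((-217 + 115)*(502 - 743) + w(Z(7, 4), -10)) + 274 = ((-217 + 115)*(502 - 743) - 10) + 274 = (-102*(-241) - 10) + 274 = (24582 - 10) + 274 = 24572 + 274 = 24846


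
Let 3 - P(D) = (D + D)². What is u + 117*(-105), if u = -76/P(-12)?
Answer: -7039229/573 ≈ -12285.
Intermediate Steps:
P(D) = 3 - 4*D² (P(D) = 3 - (D + D)² = 3 - (2*D)² = 3 - 4*D²)
u = 76/573 (u = -76/(3 - 4*(-12)²) = -76/(3 - 4*144) = -76/(3 - 576) = -76/(-573) = -76*(-1/573) = 76/573 ≈ 0.13264)
u + 117*(-105) = 76/573 + 117*(-105) = 76/573 - 12285 = -7039229/573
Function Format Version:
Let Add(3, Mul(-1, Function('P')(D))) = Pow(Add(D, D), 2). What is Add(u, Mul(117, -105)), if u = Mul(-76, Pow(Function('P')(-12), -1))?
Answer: Rational(-7039229, 573) ≈ -12285.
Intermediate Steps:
Function('P')(D) = Add(3, Mul(-4, Pow(D, 2))) (Function('P')(D) = Add(3, Mul(-1, Pow(Add(D, D), 2))) = Add(3, Mul(-1, Pow(Mul(2, D), 2))) = Add(3, Mul(-1, Mul(4, Pow(D, 2)))) = Add(3, Mul(-4, Pow(D, 2))))
u = Rational(76, 573) (u = Mul(-76, Pow(Add(3, Mul(-4, Pow(-12, 2))), -1)) = Mul(-76, Pow(Add(3, Mul(-4, 144)), -1)) = Mul(-76, Pow(Add(3, -576), -1)) = Mul(-76, Pow(-573, -1)) = Mul(-76, Rational(-1, 573)) = Rational(76, 573) ≈ 0.13264)
Add(u, Mul(117, -105)) = Add(Rational(76, 573), Mul(117, -105)) = Add(Rational(76, 573), -12285) = Rational(-7039229, 573)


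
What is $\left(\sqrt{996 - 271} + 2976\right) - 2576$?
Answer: $400 + 5 \sqrt{29} \approx 426.93$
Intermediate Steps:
$\left(\sqrt{996 - 271} + 2976\right) - 2576 = \left(\sqrt{725} + 2976\right) - 2576 = \left(5 \sqrt{29} + 2976\right) - 2576 = \left(2976 + 5 \sqrt{29}\right) - 2576 = 400 + 5 \sqrt{29}$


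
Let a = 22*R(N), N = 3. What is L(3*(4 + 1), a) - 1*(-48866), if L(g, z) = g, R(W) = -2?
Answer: 48881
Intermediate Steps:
a = -44 (a = 22*(-2) = -44)
L(3*(4 + 1), a) - 1*(-48866) = 3*(4 + 1) - 1*(-48866) = 3*5 + 48866 = 15 + 48866 = 48881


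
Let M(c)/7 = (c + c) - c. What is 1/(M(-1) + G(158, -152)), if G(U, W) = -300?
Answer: -1/307 ≈ -0.0032573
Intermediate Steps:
M(c) = 7*c (M(c) = 7*((c + c) - c) = 7*(2*c - c) = 7*c)
1/(M(-1) + G(158, -152)) = 1/(7*(-1) - 300) = 1/(-7 - 300) = 1/(-307) = -1/307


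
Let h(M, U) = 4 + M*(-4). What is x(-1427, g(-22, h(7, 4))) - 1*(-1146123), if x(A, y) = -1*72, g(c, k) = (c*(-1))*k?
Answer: 1146051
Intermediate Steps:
h(M, U) = 4 - 4*M
g(c, k) = -c*k (g(c, k) = (-c)*k = -c*k)
x(A, y) = -72
x(-1427, g(-22, h(7, 4))) - 1*(-1146123) = -72 - 1*(-1146123) = -72 + 1146123 = 1146051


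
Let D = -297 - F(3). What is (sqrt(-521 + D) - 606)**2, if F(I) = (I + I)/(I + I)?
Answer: 366417 - 3636*I*sqrt(91) ≈ 3.6642e+5 - 34685.0*I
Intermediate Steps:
F(I) = 1 (F(I) = (2*I)/((2*I)) = (2*I)*(1/(2*I)) = 1)
D = -298 (D = -297 - 1*1 = -297 - 1 = -298)
(sqrt(-521 + D) - 606)**2 = (sqrt(-521 - 298) - 606)**2 = (sqrt(-819) - 606)**2 = (3*I*sqrt(91) - 606)**2 = (-606 + 3*I*sqrt(91))**2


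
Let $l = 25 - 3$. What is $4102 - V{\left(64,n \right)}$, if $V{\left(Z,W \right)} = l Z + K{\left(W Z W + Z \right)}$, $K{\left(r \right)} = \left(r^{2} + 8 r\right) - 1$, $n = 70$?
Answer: $-98387611513$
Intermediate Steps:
$K{\left(r \right)} = -1 + r^{2} + 8 r$
$l = 22$
$V{\left(Z,W \right)} = -1 + \left(Z + Z W^{2}\right)^{2} + 30 Z + 8 Z W^{2}$ ($V{\left(Z,W \right)} = 22 Z + \left(-1 + \left(W Z W + Z\right)^{2} + 8 \left(W Z W + Z\right)\right) = 22 Z + \left(-1 + \left(Z W^{2} + Z\right)^{2} + 8 \left(Z W^{2} + Z\right)\right) = 22 Z + \left(-1 + \left(Z + Z W^{2}\right)^{2} + 8 \left(Z + Z W^{2}\right)\right) = 22 Z + \left(-1 + \left(Z + Z W^{2}\right)^{2} + \left(8 Z + 8 Z W^{2}\right)\right) = 22 Z + \left(-1 + \left(Z + Z W^{2}\right)^{2} + 8 Z + 8 Z W^{2}\right) = -1 + \left(Z + Z W^{2}\right)^{2} + 30 Z + 8 Z W^{2}$)
$4102 - V{\left(64,n \right)} = 4102 - \left(-1 + 30 \cdot 64 + 64^{2} \left(1 + 70^{2}\right)^{2} + 8 \cdot 64 \cdot 70^{2}\right) = 4102 - \left(-1 + 1920 + 4096 \left(1 + 4900\right)^{2} + 8 \cdot 64 \cdot 4900\right) = 4102 - \left(-1 + 1920 + 4096 \cdot 4901^{2} + 2508800\right) = 4102 - \left(-1 + 1920 + 4096 \cdot 24019801 + 2508800\right) = 4102 - \left(-1 + 1920 + 98385104896 + 2508800\right) = 4102 - 98387615615 = -98387611513$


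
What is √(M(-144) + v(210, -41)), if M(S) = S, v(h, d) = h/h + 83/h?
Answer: I*√6288870/210 ≈ 11.942*I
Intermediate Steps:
v(h, d) = 1 + 83/h
√(M(-144) + v(210, -41)) = √(-144 + (83 + 210)/210) = √(-144 + (1/210)*293) = √(-144 + 293/210) = √(-29947/210) = I*√6288870/210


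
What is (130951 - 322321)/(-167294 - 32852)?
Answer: 95685/100073 ≈ 0.95615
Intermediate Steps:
(130951 - 322321)/(-167294 - 32852) = -191370/(-200146) = -191370*(-1/200146) = 95685/100073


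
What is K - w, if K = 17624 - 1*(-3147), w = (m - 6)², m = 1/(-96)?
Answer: 191092607/9216 ≈ 20735.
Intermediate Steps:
m = -1/96 ≈ -0.010417
w = 332929/9216 (w = (-1/96 - 6)² = (-577/96)² = 332929/9216 ≈ 36.125)
K = 20771 (K = 17624 + 3147 = 20771)
K - w = 20771 - 1*332929/9216 = 20771 - 332929/9216 = 191092607/9216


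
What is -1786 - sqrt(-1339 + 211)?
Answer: -1786 - 2*I*sqrt(282) ≈ -1786.0 - 33.586*I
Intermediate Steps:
-1786 - sqrt(-1339 + 211) = -1786 - sqrt(-1128) = -1786 - 2*I*sqrt(282)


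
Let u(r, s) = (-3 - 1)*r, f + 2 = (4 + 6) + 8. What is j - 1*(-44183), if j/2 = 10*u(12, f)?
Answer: 43223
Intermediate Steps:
f = 16 (f = -2 + ((4 + 6) + 8) = -2 + (10 + 8) = -2 + 18 = 16)
u(r, s) = -4*r
j = -960 (j = 2*(10*(-4*12)) = 2*(10*(-48)) = 2*(-480) = -960)
j - 1*(-44183) = -960 - 1*(-44183) = -960 + 44183 = 43223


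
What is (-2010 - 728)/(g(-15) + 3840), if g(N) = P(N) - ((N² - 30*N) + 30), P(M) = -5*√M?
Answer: -286121/327620 - 1369*I*√15/982860 ≈ -0.87333 - 0.0053946*I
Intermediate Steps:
g(N) = -30 - N² - 5*√N + 30*N (g(N) = -5*√N - ((N² - 30*N) + 30) = -5*√N - (30 + N² - 30*N) = -5*√N + (-30 - N² + 30*N) = -30 - N² - 5*√N + 30*N)
(-2010 - 728)/(g(-15) + 3840) = (-2010 - 728)/((-30 - 1*(-15)² - 5*I*√15 + 30*(-15)) + 3840) = -2738/((-30 - 1*225 - 5*I*√15 - 450) + 3840) = -2738/((-30 - 225 - 5*I*√15 - 450) + 3840) = -2738/((-705 - 5*I*√15) + 3840) = -2738/(3135 - 5*I*√15)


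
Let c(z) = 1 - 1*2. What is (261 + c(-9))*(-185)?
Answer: -48100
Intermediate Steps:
c(z) = -1 (c(z) = 1 - 2 = -1)
(261 + c(-9))*(-185) = (261 - 1)*(-185) = 260*(-185) = -48100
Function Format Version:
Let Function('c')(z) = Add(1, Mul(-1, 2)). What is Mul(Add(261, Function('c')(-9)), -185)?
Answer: -48100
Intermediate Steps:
Function('c')(z) = -1 (Function('c')(z) = Add(1, -2) = -1)
Mul(Add(261, Function('c')(-9)), -185) = Mul(Add(261, -1), -185) = Mul(260, -185) = -48100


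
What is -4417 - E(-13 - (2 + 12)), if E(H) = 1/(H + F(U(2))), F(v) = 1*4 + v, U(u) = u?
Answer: -92756/21 ≈ -4417.0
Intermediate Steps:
F(v) = 4 + v
E(H) = 1/(6 + H) (E(H) = 1/(H + (4 + 2)) = 1/(H + 6) = 1/(6 + H))
-4417 - E(-13 - (2 + 12)) = -4417 - 1/(6 + (-13 - (2 + 12))) = -4417 - 1/(6 + (-13 - 1*14)) = -4417 - 1/(6 + (-13 - 14)) = -4417 - 1/(6 - 27) = -4417 - 1/(-21) = -4417 - 1*(-1/21) = -4417 + 1/21 = -92756/21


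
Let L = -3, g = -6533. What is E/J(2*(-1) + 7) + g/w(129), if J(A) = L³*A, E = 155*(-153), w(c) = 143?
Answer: 55762/429 ≈ 129.98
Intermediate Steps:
E = -23715
J(A) = -27*A (J(A) = (-3)³*A = -27*A)
E/J(2*(-1) + 7) + g/w(129) = -23715*(-1/(27*(2*(-1) + 7))) - 6533/143 = -23715*(-1/(27*(-2 + 7))) - 6533*1/143 = -23715/((-27*5)) - 6533/143 = -23715/(-135) - 6533/143 = -23715*(-1/135) - 6533/143 = 527/3 - 6533/143 = 55762/429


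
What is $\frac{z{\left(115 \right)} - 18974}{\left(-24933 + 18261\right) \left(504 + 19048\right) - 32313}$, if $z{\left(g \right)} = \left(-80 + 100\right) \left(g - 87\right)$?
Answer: $\frac{6138}{43494419} \approx 0.00014112$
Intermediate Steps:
$z{\left(g \right)} = -1740 + 20 g$ ($z{\left(g \right)} = 20 \left(-87 + g\right) = -1740 + 20 g$)
$\frac{z{\left(115 \right)} - 18974}{\left(-24933 + 18261\right) \left(504 + 19048\right) - 32313} = \frac{\left(-1740 + 20 \cdot 115\right) - 18974}{\left(-24933 + 18261\right) \left(504 + 19048\right) - 32313} = \frac{\left(-1740 + 2300\right) - 18974}{\left(-6672\right) 19552 - 32313} = \frac{560 - 18974}{-130450944 - 32313} = - \frac{18414}{-130483257} = \left(-18414\right) \left(- \frac{1}{130483257}\right) = \frac{6138}{43494419}$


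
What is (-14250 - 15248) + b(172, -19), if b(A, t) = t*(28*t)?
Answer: -19390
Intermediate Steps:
b(A, t) = 28*t²
(-14250 - 15248) + b(172, -19) = (-14250 - 15248) + 28*(-19)² = -29498 + 28*361 = -29498 + 10108 = -19390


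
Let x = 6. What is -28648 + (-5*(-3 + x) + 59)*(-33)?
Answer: -30100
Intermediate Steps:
-28648 + (-5*(-3 + x) + 59)*(-33) = -28648 + (-5*(-3 + 6) + 59)*(-33) = -28648 + (-5*3 + 59)*(-33) = -28648 + (-15 + 59)*(-33) = -28648 + 44*(-33) = -28648 - 1452 = -30100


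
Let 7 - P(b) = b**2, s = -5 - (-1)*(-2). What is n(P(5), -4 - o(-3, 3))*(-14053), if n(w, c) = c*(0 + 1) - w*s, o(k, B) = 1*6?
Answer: 1911208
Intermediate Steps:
o(k, B) = 6
s = -7 (s = -5 - 1*2 = -5 - 2 = -7)
P(b) = 7 - b**2
n(w, c) = c + 7*w (n(w, c) = c*(0 + 1) - w*(-7) = c*1 - (-7)*w = c + 7*w)
n(P(5), -4 - o(-3, 3))*(-14053) = ((-4 - 1*6) + 7*(7 - 1*5**2))*(-14053) = ((-4 - 6) + 7*(7 - 1*25))*(-14053) = (-10 + 7*(7 - 25))*(-14053) = (-10 + 7*(-18))*(-14053) = (-10 - 126)*(-14053) = -136*(-14053) = 1911208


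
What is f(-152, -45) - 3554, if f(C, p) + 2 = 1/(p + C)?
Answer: -700533/197 ≈ -3556.0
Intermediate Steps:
f(C, p) = -2 + 1/(C + p) (f(C, p) = -2 + 1/(p + C) = -2 + 1/(C + p))
f(-152, -45) - 3554 = (1 - 2*(-152) - 2*(-45))/(-152 - 45) - 3554 = (1 + 304 + 90)/(-197) - 3554 = -1/197*395 - 3554 = -395/197 - 3554 = -700533/197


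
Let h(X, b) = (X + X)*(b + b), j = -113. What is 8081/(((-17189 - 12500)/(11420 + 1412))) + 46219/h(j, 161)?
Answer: -7547493262515/2160527908 ≈ -3493.4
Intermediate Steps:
h(X, b) = 4*X*b (h(X, b) = (2*X)*(2*b) = 4*X*b)
8081/(((-17189 - 12500)/(11420 + 1412))) + 46219/h(j, 161) = 8081/(((-17189 - 12500)/(11420 + 1412))) + 46219/((4*(-113)*161)) = 8081/((-29689/12832)) + 46219/(-72772) = 8081/((-29689*1/12832)) + 46219*(-1/72772) = 8081/(-29689/12832) - 46219/72772 = 8081*(-12832/29689) - 46219/72772 = -103695392/29689 - 46219/72772 = -7547493262515/2160527908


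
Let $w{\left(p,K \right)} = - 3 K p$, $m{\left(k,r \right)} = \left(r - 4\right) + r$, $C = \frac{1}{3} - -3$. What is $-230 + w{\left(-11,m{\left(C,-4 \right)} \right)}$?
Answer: $-626$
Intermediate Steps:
$C = \frac{10}{3}$ ($C = \frac{1}{3} + 3 = \frac{10}{3} \approx 3.3333$)
$m{\left(k,r \right)} = -4 + 2 r$ ($m{\left(k,r \right)} = \left(-4 + r\right) + r = -4 + 2 r$)
$w{\left(p,K \right)} = - 3 K p$
$-230 + w{\left(-11,m{\left(C,-4 \right)} \right)} = -230 - 3 \left(-4 + 2 \left(-4\right)\right) \left(-11\right) = -230 - 3 \left(-4 - 8\right) \left(-11\right) = -230 - \left(-36\right) \left(-11\right) = -230 - 396 = -626$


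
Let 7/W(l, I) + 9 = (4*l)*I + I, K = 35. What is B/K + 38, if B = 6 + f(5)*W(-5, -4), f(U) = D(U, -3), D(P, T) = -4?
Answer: 89484/2345 ≈ 38.159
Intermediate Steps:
f(U) = -4
W(l, I) = 7/(-9 + I + 4*I*l) (W(l, I) = 7/(-9 + ((4*l)*I + I)) = 7/(-9 + (4*I*l + I)) = 7/(-9 + (I + 4*I*l)) = 7/(-9 + I + 4*I*l))
B = 374/67 (B = 6 - 28/(-9 - 4 + 4*(-4)*(-5)) = 6 - 28/(-9 - 4 + 80) = 6 - 28/67 = 374/67 ≈ 5.5821)
B/K + 38 = (374/67)/35 + 38 = (1/35)*(374/67) + 38 = 374/2345 + 38 = 89484/2345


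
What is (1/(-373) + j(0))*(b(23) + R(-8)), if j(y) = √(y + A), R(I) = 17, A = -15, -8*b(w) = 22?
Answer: -57/1492 + 57*I*√15/4 ≈ -0.038204 + 55.19*I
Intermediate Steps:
b(w) = -11/4 (b(w) = -⅛*22 = -11/4)
j(y) = √(-15 + y) (j(y) = √(y - 15) = √(-15 + y))
(1/(-373) + j(0))*(b(23) + R(-8)) = (1/(-373) + √(-15 + 0))*(-11/4 + 17) = (-1/373 + √(-15))*(57/4) = (-1/373 + I*√15)*(57/4) = -57/1492 + 57*I*√15/4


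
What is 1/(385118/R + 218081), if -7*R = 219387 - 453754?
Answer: 33481/7301955079 ≈ 4.5852e-6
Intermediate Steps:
R = 33481 (R = -(219387 - 453754)/7 = -⅐*(-234367) = 33481)
1/(385118/R + 218081) = 1/(385118/33481 + 218081) = 1/(7301955079/33481) = 33481/7301955079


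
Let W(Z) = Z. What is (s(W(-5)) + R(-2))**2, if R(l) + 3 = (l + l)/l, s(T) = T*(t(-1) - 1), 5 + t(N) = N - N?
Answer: 841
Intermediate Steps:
t(N) = -5 (t(N) = -5 + (N - N) = -5 + 0 = -5)
s(T) = -6*T (s(T) = T*(-5 - 1) = T*(-6) = -6*T)
R(l) = -1 (R(l) = -3 + (l + l)/l = -3 + (2*l)/l = -3 + 2 = -1)
(s(W(-5)) + R(-2))**2 = (-6*(-5) - 1)**2 = (30 - 1)**2 = 29**2 = 841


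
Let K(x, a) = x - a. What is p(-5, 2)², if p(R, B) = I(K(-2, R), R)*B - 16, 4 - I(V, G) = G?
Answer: 4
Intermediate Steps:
I(V, G) = 4 - G
p(R, B) = -16 + B*(4 - R) (p(R, B) = (4 - R)*B - 16 = B*(4 - R) - 16 = -16 + B*(4 - R))
p(-5, 2)² = (-16 - 1*2*(-4 - 5))² = (-16 - 1*2*(-9))² = (-16 + 18)² = 2² = 4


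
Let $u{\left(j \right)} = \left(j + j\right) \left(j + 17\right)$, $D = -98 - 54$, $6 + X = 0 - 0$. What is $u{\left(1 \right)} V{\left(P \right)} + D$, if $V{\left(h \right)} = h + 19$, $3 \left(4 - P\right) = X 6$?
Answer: $1108$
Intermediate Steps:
$X = -6$ ($X = -6 + \left(0 - 0\right) = -6 + \left(0 + 0\right) = -6 + 0 = -6$)
$P = 16$ ($P = 4 - \frac{\left(-6\right) 6}{3} = 4 - -12 = 4 + 12 = 16$)
$D = -152$
$V{\left(h \right)} = 19 + h$
$u{\left(j \right)} = 2 j \left(17 + j\right)$
$u{\left(1 \right)} V{\left(P \right)} + D = 2 \cdot 1 \left(17 + 1\right) \left(19 + 16\right) - 152 = 2 \cdot 1 \cdot 18 \cdot 35 - 152 = 36 \cdot 35 - 152 = 1260 - 152 = 1108$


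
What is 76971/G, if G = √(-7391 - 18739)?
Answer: -25657*I*√26130/8710 ≈ -476.17*I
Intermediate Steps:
G = I*√26130 (G = √(-26130) = I*√26130 ≈ 161.65*I)
76971/G = 76971/((I*√26130)) = 76971*(-I*√26130/26130) = -25657*I*√26130/8710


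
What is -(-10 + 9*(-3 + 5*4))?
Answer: -143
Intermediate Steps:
-(-10 + 9*(-3 + 5*4)) = -(-10 + 9*(-3 + 20)) = -(-10 + 9*17) = -(-10 + 153) = -1*143 = -143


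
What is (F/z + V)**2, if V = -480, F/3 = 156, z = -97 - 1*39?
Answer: 270174969/1156 ≈ 2.3372e+5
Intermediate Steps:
z = -136 (z = -97 - 39 = -136)
F = 468 (F = 3*156 = 468)
(F/z + V)**2 = (468/(-136) - 480)**2 = (468*(-1/136) - 480)**2 = (-117/34 - 480)**2 = (-16437/34)**2 = 270174969/1156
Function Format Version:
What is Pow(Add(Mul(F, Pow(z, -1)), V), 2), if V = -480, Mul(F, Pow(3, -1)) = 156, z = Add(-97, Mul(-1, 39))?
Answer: Rational(270174969, 1156) ≈ 2.3372e+5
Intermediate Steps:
z = -136 (z = Add(-97, -39) = -136)
F = 468 (F = Mul(3, 156) = 468)
Pow(Add(Mul(F, Pow(z, -1)), V), 2) = Pow(Add(Mul(468, Pow(-136, -1)), -480), 2) = Pow(Add(Mul(468, Rational(-1, 136)), -480), 2) = Pow(Add(Rational(-117, 34), -480), 2) = Pow(Rational(-16437, 34), 2) = Rational(270174969, 1156)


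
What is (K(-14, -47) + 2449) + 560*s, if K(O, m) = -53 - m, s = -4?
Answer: 203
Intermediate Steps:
(K(-14, -47) + 2449) + 560*s = ((-53 - 1*(-47)) + 2449) + 560*(-4) = ((-53 + 47) + 2449) - 2240 = (-6 + 2449) - 2240 = 2443 - 2240 = 203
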